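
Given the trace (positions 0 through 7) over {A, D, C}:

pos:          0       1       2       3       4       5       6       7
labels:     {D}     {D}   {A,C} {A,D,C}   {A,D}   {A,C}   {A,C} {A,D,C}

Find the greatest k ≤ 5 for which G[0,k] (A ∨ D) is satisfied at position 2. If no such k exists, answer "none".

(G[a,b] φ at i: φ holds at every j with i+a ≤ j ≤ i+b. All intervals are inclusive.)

(A ∨ D) must hold from j=2 onward; find where it first fails.
  j=2: holds
  j=3: holds
  j=4: holds
  j=5: holds
  j=6: holds
  j=7: holds
Holds through j=7; largest k = 5.

5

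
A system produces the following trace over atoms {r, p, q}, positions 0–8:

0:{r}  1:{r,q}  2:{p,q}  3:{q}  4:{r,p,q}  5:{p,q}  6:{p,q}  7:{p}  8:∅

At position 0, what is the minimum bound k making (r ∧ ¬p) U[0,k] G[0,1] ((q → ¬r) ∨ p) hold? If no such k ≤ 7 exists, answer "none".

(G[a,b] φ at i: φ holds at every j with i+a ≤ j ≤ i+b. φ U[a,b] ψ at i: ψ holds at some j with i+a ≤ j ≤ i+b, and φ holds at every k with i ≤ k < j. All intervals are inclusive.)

2

Need earliest j ≥ 0 with G[0,1] ((q → ¬r) ∨ p), and (r ∧ ¬p) at every k in [0,j-1].
  j=0: rhs fails.
  j=1: rhs fails.
  j=2: rhs holds; lhs holds on [0,1]. k = 2.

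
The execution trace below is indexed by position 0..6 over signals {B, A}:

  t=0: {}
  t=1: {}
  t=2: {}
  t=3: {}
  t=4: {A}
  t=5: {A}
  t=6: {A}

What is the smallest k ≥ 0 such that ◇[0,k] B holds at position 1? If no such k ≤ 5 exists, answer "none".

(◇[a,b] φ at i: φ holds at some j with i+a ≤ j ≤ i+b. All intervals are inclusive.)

Scan j = 1,2,… for B:
  j=1: fails
  j=2: fails
  j=3: fails
  j=4: fails
  j=5: fails
  j=6: fails
No j in [1,6] satisfies it → none.

none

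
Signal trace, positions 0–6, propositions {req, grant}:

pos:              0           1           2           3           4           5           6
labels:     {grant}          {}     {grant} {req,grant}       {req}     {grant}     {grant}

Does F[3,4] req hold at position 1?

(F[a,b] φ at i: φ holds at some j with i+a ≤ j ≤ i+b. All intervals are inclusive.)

Check req at each j in [4,5]:
  j=4: true
  j=5: false
Found at j=4 → formula holds.

True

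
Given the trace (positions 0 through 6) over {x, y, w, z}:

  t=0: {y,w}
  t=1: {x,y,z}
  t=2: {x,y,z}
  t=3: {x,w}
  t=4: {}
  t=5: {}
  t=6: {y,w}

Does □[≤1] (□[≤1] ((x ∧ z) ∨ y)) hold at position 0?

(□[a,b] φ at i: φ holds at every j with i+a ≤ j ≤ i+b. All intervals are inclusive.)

True

Check □[≤1] ((x ∧ z) ∨ y) at every j in [0,1]:
  j=0: holds on [0,1]
  j=1: holds on [1,2]
All positions satisfy it → formula holds.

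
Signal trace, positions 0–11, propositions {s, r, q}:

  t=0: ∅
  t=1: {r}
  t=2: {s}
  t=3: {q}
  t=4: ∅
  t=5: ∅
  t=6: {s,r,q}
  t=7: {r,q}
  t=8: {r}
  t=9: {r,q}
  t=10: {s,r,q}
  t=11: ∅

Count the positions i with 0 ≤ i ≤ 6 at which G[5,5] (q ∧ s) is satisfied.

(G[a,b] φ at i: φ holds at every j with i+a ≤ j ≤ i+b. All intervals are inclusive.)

2

Evaluate at each i in [0,6]:
  i=0: ✗ (fails at j=5)
  i=1: ✓ (all of [6,6])
  i=2: ✗ (fails at j=7)
  i=3: ✗ (fails at j=8)
  i=4: ✗ (fails at j=9)
  i=5: ✓ (all of [10,10])
  i=6: ✗ (fails at j=11)
Positions where it holds: {1, 5} → 2.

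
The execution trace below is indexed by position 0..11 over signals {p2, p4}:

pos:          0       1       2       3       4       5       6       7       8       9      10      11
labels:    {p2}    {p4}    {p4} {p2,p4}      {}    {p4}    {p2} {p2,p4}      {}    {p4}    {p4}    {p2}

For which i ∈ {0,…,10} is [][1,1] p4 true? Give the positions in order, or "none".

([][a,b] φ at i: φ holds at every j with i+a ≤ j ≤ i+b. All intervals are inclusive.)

Evaluate at each i in [0,10]:
  i=0: ✓ (all of [1,1])
  i=1: ✓ (all of [2,2])
  i=2: ✓ (all of [3,3])
  i=3: ✗ (fails at j=4)
  i=4: ✓ (all of [5,5])
  i=5: ✗ (fails at j=6)
  i=6: ✓ (all of [7,7])
  i=7: ✗ (fails at j=8)
  i=8: ✓ (all of [9,9])
  i=9: ✓ (all of [10,10])
  i=10: ✗ (fails at j=11)

0, 1, 2, 4, 6, 8, 9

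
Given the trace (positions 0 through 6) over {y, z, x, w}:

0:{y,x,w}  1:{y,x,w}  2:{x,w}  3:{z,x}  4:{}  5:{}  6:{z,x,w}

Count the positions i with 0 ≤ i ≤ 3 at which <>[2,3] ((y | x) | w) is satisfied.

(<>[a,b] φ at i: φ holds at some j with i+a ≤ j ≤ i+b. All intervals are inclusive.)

Evaluate at each i in [0,3]:
  i=0: ✓ (witness j=2)
  i=1: ✓ (witness j=3)
  i=2: ✗ (none in [4,5])
  i=3: ✓ (witness j=6)
Positions where it holds: {0, 1, 3} → 3.

3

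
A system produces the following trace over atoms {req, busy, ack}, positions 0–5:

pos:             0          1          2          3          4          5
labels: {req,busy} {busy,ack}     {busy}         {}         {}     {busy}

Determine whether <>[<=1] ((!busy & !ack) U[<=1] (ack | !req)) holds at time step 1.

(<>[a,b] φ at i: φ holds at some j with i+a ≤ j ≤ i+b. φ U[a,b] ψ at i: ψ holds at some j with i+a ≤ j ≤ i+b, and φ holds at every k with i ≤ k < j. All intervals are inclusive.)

Holds

Check ((!busy & !ack) U[<=1] (ack | !req)) at each j in [1,2]:
  j=1: holds
  j=2: holds
Found at j=1 → formula holds.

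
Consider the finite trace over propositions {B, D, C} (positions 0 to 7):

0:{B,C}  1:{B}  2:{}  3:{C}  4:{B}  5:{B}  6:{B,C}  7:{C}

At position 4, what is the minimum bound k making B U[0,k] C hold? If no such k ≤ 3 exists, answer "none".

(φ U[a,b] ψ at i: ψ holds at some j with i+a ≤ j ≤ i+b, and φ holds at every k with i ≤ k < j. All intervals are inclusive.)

Need earliest j ≥ 4 with C, and B at every k in [4,j-1].
  j=4: rhs fails.
  j=5: rhs fails.
  j=6: rhs holds; lhs holds on [4,5]. k = 2.

2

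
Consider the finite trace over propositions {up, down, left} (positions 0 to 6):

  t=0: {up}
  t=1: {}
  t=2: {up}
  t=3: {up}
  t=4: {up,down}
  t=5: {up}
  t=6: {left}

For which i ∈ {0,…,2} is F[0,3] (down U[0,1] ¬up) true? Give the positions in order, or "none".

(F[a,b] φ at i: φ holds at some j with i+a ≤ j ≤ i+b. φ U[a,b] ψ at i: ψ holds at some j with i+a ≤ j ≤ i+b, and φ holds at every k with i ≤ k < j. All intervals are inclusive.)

0, 1

Evaluate at each i in [0,2]:
  i=0: ✓ (witness j=1)
  i=1: ✓ (witness j=1)
  i=2: ✗ (none in [2,5])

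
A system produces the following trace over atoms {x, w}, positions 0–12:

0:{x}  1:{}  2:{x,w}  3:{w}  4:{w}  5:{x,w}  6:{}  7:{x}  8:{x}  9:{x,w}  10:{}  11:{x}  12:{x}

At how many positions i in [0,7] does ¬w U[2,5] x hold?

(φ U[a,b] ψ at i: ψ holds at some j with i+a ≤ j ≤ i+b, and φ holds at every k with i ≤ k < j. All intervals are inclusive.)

3

Evaluate at each i in [0,7]:
  i=0: ✓ (rhs at j=2; lhs holds on [0,1])
  i=1: ✗ (lhs fails at k=2 before rhs at j=5)
  i=2: ✗ (lhs fails at k=2 before rhs at j=5)
  i=3: ✗ (lhs fails at k=3 before rhs at j=5)
  i=4: ✗ (lhs fails at k=4 before rhs at j=7)
  i=5: ✗ (lhs fails at k=5 before rhs at j=7)
  i=6: ✓ (rhs at j=8; lhs holds on [6,7])
  i=7: ✓ (rhs at j=9; lhs holds on [7,8])
Positions where it holds: {0, 6, 7} → 3.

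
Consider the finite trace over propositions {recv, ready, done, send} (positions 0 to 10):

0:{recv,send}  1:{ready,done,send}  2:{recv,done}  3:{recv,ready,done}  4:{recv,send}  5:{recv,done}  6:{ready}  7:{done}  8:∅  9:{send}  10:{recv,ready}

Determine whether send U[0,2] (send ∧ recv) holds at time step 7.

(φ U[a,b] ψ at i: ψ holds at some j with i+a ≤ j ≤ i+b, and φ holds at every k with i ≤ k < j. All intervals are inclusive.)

Does not hold

Need some j in [7,9] with (send ∧ recv), and send at every k in [7,j-1].
  j=7: (send ∧ recv) false.
  j=8: (send ∧ recv) false.
  j=9: (send ∧ recv) false.
No j in the window works → until fails.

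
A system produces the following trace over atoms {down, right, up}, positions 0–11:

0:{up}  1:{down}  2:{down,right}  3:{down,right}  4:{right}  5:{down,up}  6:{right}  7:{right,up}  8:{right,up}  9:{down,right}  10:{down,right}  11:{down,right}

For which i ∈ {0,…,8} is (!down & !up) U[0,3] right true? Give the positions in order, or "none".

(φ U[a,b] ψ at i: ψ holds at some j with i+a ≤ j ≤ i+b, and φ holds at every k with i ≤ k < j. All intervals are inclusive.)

2, 3, 4, 6, 7, 8

Evaluate at each i in [0,8]:
  i=0: ✗ (lhs fails at k=0 before rhs at j=2)
  i=1: ✗ (lhs fails at k=1 before rhs at j=2)
  i=2: ✓ (rhs at j=2)
  i=3: ✓ (rhs at j=3)
  i=4: ✓ (rhs at j=4)
  i=5: ✗ (lhs fails at k=5 before rhs at j=6)
  i=6: ✓ (rhs at j=6)
  i=7: ✓ (rhs at j=7)
  i=8: ✓ (rhs at j=8)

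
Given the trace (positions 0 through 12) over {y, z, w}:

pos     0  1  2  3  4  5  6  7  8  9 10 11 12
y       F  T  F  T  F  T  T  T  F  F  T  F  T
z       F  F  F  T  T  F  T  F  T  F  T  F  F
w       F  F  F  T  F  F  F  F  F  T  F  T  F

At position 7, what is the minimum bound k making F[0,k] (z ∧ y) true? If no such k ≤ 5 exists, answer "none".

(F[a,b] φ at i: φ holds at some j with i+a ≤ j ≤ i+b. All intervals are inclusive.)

3

Scan j = 7,8,… for (z ∧ y):
  j=7: fails
  j=8: fails
  j=9: fails
  j=10: holds
First hit at j=10, so smallest k = 10-7 = 3.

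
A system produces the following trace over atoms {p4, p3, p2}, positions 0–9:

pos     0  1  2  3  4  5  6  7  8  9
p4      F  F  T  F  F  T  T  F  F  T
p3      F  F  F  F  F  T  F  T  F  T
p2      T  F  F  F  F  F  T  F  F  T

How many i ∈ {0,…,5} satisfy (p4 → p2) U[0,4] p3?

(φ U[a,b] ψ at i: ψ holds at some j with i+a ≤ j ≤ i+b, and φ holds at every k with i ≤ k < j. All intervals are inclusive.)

Evaluate at each i in [0,5]:
  i=0: ✗ (no rhs in [0,4])
  i=1: ✗ (lhs fails at k=2 before rhs at j=5)
  i=2: ✗ (lhs fails at k=2 before rhs at j=5)
  i=3: ✓ (rhs at j=5; lhs holds on [3,4])
  i=4: ✓ (rhs at j=5; lhs holds on [4,4])
  i=5: ✓ (rhs at j=5)
Positions where it holds: {3, 4, 5} → 3.

3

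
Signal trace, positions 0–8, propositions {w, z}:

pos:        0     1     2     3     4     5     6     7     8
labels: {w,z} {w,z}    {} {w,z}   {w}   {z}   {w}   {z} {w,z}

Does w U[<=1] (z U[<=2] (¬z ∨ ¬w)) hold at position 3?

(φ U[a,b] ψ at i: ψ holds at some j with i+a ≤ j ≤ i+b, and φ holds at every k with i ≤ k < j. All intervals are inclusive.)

Need some j in [3,4] with (z U[<=2] (¬z ∨ ¬w)), and w at every k in [3,j-1].
  j=3: (z U[<=2] (¬z ∨ ¬w)) holds; no prefix to check → satisfied.

Holds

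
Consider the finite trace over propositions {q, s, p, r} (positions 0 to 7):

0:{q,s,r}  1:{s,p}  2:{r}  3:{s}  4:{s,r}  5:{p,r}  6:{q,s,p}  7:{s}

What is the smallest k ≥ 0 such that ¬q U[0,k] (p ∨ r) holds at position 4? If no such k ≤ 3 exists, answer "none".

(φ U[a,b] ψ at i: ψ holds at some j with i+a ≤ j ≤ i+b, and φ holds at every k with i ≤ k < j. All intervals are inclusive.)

Need earliest j ≥ 4 with (p ∨ r), and ¬q at every k in [4,j-1].
  j=4: rhs holds (empty prefix). k = 0.

0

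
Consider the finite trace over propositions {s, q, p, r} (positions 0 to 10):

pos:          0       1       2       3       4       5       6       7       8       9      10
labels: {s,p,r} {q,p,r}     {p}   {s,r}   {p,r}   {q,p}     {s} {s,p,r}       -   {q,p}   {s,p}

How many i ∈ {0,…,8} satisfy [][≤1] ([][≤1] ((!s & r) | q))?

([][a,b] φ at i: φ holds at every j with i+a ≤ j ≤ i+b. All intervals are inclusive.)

Evaluate at each i in [0,8]:
  i=0: ✗ (fails at j=0)
  i=1: ✗ (fails at j=1)
  i=2: ✗ (fails at j=2)
  i=3: ✗ (fails at j=3)
  i=4: ✗ (fails at j=5)
  i=5: ✗ (fails at j=5)
  i=6: ✗ (fails at j=6)
  i=7: ✗ (fails at j=7)
  i=8: ✗ (fails at j=8)
Positions where it holds: {} → 0.

0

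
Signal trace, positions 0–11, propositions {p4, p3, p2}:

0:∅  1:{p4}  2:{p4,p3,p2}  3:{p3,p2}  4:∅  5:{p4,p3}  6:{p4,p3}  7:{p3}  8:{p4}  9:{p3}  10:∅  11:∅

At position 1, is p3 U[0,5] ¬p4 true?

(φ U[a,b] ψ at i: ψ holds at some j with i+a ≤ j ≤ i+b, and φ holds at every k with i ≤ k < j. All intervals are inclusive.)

Need some j in [1,6] with ¬p4, and p3 at every k in [1,j-1].
  j=1: ¬p4 false.
  j=2: ¬p4 false.
  j=3: ¬p4 holds, but p3 fails at k=1 → not this j.
  j=4: ¬p4 holds, but p3 fails at k=1 → not this j.
  j=5: ¬p4 false.
  j=6: ¬p4 false.
No j in the window works → until fails.

Does not hold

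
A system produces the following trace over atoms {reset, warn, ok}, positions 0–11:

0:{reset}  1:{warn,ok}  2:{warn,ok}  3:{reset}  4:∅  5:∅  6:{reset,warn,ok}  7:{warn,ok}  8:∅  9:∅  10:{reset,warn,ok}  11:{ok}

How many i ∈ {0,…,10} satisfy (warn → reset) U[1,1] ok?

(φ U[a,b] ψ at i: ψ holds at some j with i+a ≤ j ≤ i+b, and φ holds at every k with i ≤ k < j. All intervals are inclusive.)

5

Evaluate at each i in [0,10]:
  i=0: ✓ (rhs at j=1; lhs holds on [0,0])
  i=1: ✗ (lhs fails at k=1 before rhs at j=2)
  i=2: ✗ (no rhs in [3,3])
  i=3: ✗ (no rhs in [4,4])
  i=4: ✗ (no rhs in [5,5])
  i=5: ✓ (rhs at j=6; lhs holds on [5,5])
  i=6: ✓ (rhs at j=7; lhs holds on [6,6])
  i=7: ✗ (no rhs in [8,8])
  i=8: ✗ (no rhs in [9,9])
  i=9: ✓ (rhs at j=10; lhs holds on [9,9])
  i=10: ✓ (rhs at j=11; lhs holds on [10,10])
Positions where it holds: {0, 5, 6, 9, 10} → 5.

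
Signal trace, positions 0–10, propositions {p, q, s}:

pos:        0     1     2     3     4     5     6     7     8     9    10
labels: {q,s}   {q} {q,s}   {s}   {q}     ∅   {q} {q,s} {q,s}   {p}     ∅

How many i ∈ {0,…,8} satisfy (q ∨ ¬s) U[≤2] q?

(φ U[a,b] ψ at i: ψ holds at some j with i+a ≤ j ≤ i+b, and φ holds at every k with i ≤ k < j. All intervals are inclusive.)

8

Evaluate at each i in [0,8]:
  i=0: ✓ (rhs at j=0)
  i=1: ✓ (rhs at j=1)
  i=2: ✓ (rhs at j=2)
  i=3: ✗ (lhs fails at k=3 before rhs at j=4)
  i=4: ✓ (rhs at j=4)
  i=5: ✓ (rhs at j=6; lhs holds on [5,5])
  i=6: ✓ (rhs at j=6)
  i=7: ✓ (rhs at j=7)
  i=8: ✓ (rhs at j=8)
Positions where it holds: {0, 1, 2, 4, 5, 6, 7, 8} → 8.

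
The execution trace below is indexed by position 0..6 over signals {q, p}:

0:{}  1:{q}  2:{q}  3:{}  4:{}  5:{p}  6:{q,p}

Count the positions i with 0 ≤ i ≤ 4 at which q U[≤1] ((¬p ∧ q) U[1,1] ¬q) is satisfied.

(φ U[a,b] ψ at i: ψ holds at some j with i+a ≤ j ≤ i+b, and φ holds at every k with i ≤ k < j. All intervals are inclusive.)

Evaluate at each i in [0,4]:
  i=0: ✗ (no rhs in [0,1])
  i=1: ✓ (rhs at j=2; lhs holds on [1,1])
  i=2: ✓ (rhs at j=2)
  i=3: ✗ (no rhs in [3,4])
  i=4: ✗ (no rhs in [4,5])
Positions where it holds: {1, 2} → 2.

2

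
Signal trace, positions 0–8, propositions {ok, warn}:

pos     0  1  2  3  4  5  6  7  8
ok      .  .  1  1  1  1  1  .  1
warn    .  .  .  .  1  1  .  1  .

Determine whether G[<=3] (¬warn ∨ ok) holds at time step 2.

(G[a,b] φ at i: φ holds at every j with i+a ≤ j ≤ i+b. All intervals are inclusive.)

Yes

Check (¬warn ∨ ok) at every j in [2,5]:
  j=2: true
  j=3: true
  j=4: true
  j=5: true
All positions satisfy it → formula holds.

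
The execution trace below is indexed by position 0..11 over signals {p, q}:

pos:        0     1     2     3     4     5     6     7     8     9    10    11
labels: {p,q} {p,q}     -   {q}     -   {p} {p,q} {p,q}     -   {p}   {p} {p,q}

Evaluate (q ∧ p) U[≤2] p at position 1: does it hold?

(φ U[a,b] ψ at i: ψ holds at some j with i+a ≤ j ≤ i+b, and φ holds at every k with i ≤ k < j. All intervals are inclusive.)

Need some j in [1,3] with p, and (q ∧ p) at every k in [1,j-1].
  j=1: p holds; no prefix to check → satisfied.

True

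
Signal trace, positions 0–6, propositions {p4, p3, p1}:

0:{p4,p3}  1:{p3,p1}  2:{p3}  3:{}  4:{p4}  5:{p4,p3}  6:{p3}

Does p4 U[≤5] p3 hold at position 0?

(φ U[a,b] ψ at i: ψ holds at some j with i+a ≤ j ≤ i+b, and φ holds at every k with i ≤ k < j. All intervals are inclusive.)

Need some j in [0,5] with p3, and p4 at every k in [0,j-1].
  j=0: p3 holds; no prefix to check → satisfied.

True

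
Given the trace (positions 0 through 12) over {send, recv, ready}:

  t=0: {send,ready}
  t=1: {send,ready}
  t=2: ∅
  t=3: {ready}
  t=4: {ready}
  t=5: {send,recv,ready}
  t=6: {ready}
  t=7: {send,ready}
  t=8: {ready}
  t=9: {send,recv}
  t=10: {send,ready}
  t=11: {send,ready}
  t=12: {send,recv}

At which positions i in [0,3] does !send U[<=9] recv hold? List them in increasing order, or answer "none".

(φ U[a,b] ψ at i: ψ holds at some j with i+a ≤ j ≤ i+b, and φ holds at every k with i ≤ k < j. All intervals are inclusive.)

Evaluate at each i in [0,3]:
  i=0: ✗ (lhs fails at k=0 before rhs at j=5)
  i=1: ✗ (lhs fails at k=1 before rhs at j=5)
  i=2: ✓ (rhs at j=5; lhs holds on [2,4])
  i=3: ✓ (rhs at j=5; lhs holds on [3,4])

2, 3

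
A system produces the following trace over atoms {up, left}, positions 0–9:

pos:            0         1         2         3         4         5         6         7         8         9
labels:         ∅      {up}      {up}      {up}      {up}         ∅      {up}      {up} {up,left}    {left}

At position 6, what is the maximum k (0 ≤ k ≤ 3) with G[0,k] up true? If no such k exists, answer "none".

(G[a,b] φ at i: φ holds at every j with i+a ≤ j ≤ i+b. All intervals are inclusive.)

2

up must hold from j=6 onward; find where it first fails.
  j=6: holds
  j=7: holds
  j=8: holds
  j=9: fails
Holds on [6,8], so largest k = 2.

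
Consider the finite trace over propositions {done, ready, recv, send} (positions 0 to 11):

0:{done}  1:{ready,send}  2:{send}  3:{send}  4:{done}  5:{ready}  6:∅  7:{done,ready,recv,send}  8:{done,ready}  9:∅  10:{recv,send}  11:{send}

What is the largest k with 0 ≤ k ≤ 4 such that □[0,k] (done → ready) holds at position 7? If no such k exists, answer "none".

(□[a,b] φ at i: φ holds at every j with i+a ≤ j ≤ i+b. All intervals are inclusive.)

4

(done → ready) must hold from j=7 onward; find where it first fails.
  j=7: holds
  j=8: holds
  j=9: holds
  j=10: holds
  j=11: holds
Holds through j=11; largest k = 4.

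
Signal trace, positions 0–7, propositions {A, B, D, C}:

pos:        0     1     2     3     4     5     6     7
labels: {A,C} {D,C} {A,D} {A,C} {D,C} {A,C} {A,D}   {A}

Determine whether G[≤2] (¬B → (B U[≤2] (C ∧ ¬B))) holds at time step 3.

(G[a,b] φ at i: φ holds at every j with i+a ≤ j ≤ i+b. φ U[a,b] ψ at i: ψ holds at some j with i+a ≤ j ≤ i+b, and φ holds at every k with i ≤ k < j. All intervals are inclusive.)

Check (¬B → (B U[≤2] (C ∧ ¬B))) at every j in [3,5]:
  j=3: antecedent true; consequent holds → ✓
  j=4: antecedent true; consequent holds → ✓
  j=5: antecedent true; consequent holds → ✓
All positions satisfy it → formula holds.

True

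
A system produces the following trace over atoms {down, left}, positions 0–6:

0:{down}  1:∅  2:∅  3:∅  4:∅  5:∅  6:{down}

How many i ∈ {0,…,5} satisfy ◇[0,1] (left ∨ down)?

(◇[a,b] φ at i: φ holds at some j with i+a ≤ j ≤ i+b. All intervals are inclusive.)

Evaluate at each i in [0,5]:
  i=0: ✓ (witness j=0)
  i=1: ✗ (none in [1,2])
  i=2: ✗ (none in [2,3])
  i=3: ✗ (none in [3,4])
  i=4: ✗ (none in [4,5])
  i=5: ✓ (witness j=6)
Positions where it holds: {0, 5} → 2.

2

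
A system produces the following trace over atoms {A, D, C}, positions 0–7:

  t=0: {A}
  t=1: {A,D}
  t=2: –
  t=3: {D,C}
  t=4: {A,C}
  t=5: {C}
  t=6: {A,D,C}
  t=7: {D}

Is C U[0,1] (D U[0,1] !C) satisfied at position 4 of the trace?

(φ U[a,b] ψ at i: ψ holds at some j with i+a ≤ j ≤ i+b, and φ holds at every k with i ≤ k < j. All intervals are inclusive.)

Need some j in [4,5] with (D U[0,1] !C), and C at every k in [4,j-1].
  j=4: (D U[0,1] !C) — fails.
  j=5: (D U[0,1] !C) — fails.
No j in the window works → until fails.

False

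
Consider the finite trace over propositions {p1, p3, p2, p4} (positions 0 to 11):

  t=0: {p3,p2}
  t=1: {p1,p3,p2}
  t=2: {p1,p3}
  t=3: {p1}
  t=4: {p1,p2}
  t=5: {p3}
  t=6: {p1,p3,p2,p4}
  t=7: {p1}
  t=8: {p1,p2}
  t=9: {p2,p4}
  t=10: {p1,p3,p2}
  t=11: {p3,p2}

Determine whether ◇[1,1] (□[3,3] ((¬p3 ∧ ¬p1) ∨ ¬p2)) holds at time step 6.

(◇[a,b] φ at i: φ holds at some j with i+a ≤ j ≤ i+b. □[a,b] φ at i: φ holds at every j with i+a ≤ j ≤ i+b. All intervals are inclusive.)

Check □[3,3] ((¬p3 ∧ ¬p1) ∨ ¬p2) at each j in [7,7]:
  j=7: fails at 10
No position in the window satisfies it → formula fails.

No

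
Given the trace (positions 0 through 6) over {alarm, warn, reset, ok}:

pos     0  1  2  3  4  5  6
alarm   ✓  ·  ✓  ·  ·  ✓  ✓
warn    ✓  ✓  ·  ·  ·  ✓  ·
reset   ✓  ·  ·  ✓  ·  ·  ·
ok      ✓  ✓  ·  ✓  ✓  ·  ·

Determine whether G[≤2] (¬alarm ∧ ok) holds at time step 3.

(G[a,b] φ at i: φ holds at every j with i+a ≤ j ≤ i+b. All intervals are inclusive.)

Does not hold

Check (¬alarm ∧ ok) at every j in [3,5]:
  j=3: true
  j=4: true
  j=5: false
Fails at j=5 → formula fails.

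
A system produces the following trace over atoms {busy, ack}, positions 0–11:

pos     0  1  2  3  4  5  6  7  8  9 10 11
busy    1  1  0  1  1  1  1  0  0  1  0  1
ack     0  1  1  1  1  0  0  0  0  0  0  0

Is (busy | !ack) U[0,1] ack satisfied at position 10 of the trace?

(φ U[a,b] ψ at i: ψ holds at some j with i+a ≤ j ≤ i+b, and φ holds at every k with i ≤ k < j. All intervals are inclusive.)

Does not hold

Need some j in [10,11] with ack, and (busy | !ack) at every k in [10,j-1].
  j=10: ack false.
  j=11: ack false.
No j in the window works → until fails.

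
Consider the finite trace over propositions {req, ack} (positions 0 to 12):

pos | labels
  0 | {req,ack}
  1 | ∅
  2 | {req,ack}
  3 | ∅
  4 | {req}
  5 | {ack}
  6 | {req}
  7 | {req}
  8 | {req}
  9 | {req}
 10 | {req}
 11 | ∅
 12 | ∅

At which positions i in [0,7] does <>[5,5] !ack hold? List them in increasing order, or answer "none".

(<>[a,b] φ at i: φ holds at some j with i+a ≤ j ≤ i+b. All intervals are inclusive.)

Evaluate at each i in [0,7]:
  i=0: ✗ (none in [5,5])
  i=1: ✓ (witness j=6)
  i=2: ✓ (witness j=7)
  i=3: ✓ (witness j=8)
  i=4: ✓ (witness j=9)
  i=5: ✓ (witness j=10)
  i=6: ✓ (witness j=11)
  i=7: ✓ (witness j=12)

1, 2, 3, 4, 5, 6, 7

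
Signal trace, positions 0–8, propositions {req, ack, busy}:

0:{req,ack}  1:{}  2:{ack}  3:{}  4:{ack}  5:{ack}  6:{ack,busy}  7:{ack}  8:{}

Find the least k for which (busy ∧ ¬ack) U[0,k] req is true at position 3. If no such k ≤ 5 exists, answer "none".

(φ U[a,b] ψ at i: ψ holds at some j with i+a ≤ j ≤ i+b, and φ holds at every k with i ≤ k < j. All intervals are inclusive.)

none

Need earliest j ≥ 3 with req, and (busy ∧ ¬ack) at every k in [3,j-1].
  j=3: rhs fails.
  j=4: rhs fails.
  j=5: rhs fails.
  j=6: rhs fails.
  j=7: rhs fails.
  j=8: rhs fails.
No witness within the range → none.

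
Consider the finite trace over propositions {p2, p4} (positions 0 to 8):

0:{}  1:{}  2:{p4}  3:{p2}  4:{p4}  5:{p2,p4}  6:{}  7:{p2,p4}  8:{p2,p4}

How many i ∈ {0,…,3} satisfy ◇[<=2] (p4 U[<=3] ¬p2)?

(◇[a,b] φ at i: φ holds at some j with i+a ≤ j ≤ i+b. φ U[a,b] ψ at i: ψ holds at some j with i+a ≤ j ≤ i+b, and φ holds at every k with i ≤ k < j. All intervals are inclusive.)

4

Evaluate at each i in [0,3]:
  i=0: ✓ (witness j=0)
  i=1: ✓ (witness j=1)
  i=2: ✓ (witness j=2)
  i=3: ✓ (witness j=4)
Positions where it holds: {0, 1, 2, 3} → 4.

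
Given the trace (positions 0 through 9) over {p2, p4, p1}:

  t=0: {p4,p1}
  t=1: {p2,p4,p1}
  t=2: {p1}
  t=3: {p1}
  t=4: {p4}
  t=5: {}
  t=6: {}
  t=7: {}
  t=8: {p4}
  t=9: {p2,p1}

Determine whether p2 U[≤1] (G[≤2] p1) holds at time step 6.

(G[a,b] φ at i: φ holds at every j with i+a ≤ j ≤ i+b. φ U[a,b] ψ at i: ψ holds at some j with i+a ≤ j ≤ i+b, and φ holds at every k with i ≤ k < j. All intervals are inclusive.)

Need some j in [6,7] with G[≤2] p1, and p2 at every k in [6,j-1].
  j=6: G[≤2] p1 — fails at 6.
  j=7: G[≤2] p1 — fails at 7.
No j in the window works → until fails.

No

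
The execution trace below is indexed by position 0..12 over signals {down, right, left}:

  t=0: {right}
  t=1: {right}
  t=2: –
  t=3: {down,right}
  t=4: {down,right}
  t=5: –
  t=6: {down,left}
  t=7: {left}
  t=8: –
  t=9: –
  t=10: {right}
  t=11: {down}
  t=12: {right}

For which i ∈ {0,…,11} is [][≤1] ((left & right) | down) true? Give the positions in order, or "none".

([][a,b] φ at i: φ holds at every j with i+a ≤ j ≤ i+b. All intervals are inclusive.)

Evaluate at each i in [0,11]:
  i=0: ✗ (fails at j=0)
  i=1: ✗ (fails at j=1)
  i=2: ✗ (fails at j=2)
  i=3: ✓ (all of [3,4])
  i=4: ✗ (fails at j=5)
  i=5: ✗ (fails at j=5)
  i=6: ✗ (fails at j=7)
  i=7: ✗ (fails at j=7)
  i=8: ✗ (fails at j=8)
  i=9: ✗ (fails at j=9)
  i=10: ✗ (fails at j=10)
  i=11: ✗ (fails at j=12)

3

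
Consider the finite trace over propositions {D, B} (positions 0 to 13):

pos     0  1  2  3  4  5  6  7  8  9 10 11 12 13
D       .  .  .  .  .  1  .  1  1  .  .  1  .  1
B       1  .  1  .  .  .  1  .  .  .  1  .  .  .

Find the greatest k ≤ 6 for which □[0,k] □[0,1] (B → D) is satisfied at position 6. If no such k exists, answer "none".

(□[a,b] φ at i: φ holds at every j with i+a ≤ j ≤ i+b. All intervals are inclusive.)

□[0,1] (B → D) must hold from j=6 onward; find where it first fails.
  j=6: fails → no k works.

none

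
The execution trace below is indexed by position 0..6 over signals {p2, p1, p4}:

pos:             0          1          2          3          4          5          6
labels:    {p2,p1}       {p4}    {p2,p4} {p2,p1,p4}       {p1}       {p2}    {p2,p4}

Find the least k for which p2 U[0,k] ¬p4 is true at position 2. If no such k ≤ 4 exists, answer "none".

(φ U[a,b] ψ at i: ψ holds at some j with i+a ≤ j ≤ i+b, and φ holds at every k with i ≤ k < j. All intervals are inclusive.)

Need earliest j ≥ 2 with ¬p4, and p2 at every k in [2,j-1].
  j=2: rhs fails.
  j=3: rhs fails.
  j=4: rhs holds; lhs holds on [2,3]. k = 2.

2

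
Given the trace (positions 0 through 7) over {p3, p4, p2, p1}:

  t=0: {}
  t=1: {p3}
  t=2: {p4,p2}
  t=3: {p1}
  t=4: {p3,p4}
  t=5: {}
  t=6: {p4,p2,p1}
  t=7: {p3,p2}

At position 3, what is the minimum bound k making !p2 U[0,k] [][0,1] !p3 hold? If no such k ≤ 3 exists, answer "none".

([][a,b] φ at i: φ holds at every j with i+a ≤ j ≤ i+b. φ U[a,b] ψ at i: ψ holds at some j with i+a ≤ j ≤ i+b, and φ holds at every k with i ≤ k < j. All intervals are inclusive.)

Need earliest j ≥ 3 with [][0,1] !p3, and !p2 at every k in [3,j-1].
  j=3: rhs fails.
  j=4: rhs fails.
  j=5: rhs holds; lhs holds on [3,4]. k = 2.

2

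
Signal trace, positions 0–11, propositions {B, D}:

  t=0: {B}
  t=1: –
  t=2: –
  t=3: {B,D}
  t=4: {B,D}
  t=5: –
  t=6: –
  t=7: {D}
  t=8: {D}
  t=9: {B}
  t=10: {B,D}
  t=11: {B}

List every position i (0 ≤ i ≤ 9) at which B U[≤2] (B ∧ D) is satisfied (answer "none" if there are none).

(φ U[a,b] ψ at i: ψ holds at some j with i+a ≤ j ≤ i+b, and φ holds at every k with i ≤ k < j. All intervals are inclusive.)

3, 4, 9

Evaluate at each i in [0,9]:
  i=0: ✗ (no rhs in [0,2])
  i=1: ✗ (lhs fails at k=1 before rhs at j=3)
  i=2: ✗ (lhs fails at k=2 before rhs at j=3)
  i=3: ✓ (rhs at j=3)
  i=4: ✓ (rhs at j=4)
  i=5: ✗ (no rhs in [5,7])
  i=6: ✗ (no rhs in [6,8])
  i=7: ✗ (no rhs in [7,9])
  i=8: ✗ (lhs fails at k=8 before rhs at j=10)
  i=9: ✓ (rhs at j=10; lhs holds on [9,9])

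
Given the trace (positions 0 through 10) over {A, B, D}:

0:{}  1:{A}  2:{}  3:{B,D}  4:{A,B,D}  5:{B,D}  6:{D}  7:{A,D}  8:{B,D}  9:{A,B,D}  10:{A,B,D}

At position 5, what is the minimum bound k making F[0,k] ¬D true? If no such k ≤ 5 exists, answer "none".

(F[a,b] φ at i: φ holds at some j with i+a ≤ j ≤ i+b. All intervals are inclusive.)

none

Scan j = 5,6,… for ¬D:
  j=5: fails
  j=6: fails
  j=7: fails
  j=8: fails
  j=9: fails
  j=10: fails
No j in [5,10] satisfies it → none.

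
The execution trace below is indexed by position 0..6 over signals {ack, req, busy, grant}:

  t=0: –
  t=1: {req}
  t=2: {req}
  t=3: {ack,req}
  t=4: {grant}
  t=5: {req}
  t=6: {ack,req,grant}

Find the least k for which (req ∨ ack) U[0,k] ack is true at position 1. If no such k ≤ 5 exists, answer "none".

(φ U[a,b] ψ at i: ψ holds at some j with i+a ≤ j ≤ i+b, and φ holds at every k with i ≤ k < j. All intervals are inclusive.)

2

Need earliest j ≥ 1 with ack, and (req ∨ ack) at every k in [1,j-1].
  j=1: rhs fails.
  j=2: rhs fails.
  j=3: rhs holds; lhs holds on [1,2]. k = 2.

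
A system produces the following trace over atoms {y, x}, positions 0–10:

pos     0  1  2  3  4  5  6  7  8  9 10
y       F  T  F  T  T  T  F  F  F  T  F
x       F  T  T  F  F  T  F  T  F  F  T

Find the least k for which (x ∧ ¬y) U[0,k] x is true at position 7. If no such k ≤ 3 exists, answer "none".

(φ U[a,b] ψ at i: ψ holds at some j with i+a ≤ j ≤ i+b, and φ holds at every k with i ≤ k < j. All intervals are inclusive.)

0

Need earliest j ≥ 7 with x, and (x ∧ ¬y) at every k in [7,j-1].
  j=7: rhs holds (empty prefix). k = 0.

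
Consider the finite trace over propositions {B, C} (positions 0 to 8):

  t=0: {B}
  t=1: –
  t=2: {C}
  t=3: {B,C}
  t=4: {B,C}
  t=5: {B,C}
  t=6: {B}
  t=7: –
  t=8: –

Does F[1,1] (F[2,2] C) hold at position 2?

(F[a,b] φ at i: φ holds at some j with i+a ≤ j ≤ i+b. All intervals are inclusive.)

Check F[2,2] C at each j in [3,3]:
  j=3: holds (witness at 5)
Found at j=3 → formula holds.

True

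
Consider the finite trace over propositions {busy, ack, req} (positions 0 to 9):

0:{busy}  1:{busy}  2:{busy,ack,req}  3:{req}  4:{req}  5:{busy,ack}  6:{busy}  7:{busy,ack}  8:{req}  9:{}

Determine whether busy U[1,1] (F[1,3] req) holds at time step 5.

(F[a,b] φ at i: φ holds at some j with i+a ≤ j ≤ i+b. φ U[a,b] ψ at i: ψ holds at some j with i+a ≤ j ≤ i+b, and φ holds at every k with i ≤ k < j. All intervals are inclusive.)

Holds

Need some j in [6,6] with F[1,3] req, and busy at every k in [5,j-1].
  j=6: F[1,3] req holds; busy holds at every k in [5,5] → satisfied.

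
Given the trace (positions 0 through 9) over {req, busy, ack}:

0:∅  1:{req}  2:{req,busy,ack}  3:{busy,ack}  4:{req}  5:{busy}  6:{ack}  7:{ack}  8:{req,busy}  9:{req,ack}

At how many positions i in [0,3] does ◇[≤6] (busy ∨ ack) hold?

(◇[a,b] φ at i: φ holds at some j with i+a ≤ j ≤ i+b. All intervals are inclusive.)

Evaluate at each i in [0,3]:
  i=0: ✓ (witness j=2)
  i=1: ✓ (witness j=2)
  i=2: ✓ (witness j=2)
  i=3: ✓ (witness j=3)
Positions where it holds: {0, 1, 2, 3} → 4.

4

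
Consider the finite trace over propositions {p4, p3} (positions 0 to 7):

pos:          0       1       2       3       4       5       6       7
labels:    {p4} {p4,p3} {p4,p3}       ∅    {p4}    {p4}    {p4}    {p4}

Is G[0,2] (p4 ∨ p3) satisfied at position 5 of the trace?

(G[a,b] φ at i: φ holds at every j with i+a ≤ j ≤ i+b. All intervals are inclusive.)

Check (p4 ∨ p3) at every j in [5,7]:
  j=5: true
  j=6: true
  j=7: true
All positions satisfy it → formula holds.

Holds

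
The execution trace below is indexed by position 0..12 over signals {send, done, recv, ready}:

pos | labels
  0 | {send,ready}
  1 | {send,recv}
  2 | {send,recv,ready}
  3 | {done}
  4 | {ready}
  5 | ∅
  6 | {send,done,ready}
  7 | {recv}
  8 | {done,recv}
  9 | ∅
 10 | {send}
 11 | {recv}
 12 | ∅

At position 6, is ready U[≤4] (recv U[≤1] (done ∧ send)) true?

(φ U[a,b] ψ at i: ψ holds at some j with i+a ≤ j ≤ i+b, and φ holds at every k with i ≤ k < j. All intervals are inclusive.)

Holds

Need some j in [6,10] with (recv U[≤1] (done ∧ send)), and ready at every k in [6,j-1].
  j=6: (recv U[≤1] (done ∧ send)) holds; no prefix to check → satisfied.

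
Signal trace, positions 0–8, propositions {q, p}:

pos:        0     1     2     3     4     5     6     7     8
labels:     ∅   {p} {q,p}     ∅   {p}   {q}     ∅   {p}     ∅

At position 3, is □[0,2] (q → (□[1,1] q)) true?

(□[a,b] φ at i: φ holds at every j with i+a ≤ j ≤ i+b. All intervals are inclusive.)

Check (q → (□[1,1] q)) at every j in [3,5]:
  j=3: antecedent false → ✓
  j=4: antecedent false → ✓
  j=5: antecedent true; consequent fails at 6 → ✗
Fails at j=5 → formula fails.

No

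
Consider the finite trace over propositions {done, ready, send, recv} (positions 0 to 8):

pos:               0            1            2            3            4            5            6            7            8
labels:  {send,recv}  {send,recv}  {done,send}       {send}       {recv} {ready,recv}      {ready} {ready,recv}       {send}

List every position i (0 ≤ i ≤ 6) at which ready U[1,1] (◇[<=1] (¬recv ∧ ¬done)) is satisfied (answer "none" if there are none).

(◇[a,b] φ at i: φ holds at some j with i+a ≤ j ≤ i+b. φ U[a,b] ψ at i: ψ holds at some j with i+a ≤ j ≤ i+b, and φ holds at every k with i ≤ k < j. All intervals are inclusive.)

5, 6

Evaluate at each i in [0,6]:
  i=0: ✗ (no rhs in [1,1])
  i=1: ✗ (lhs fails at k=1 before rhs at j=2)
  i=2: ✗ (lhs fails at k=2 before rhs at j=3)
  i=3: ✗ (no rhs in [4,4])
  i=4: ✗ (lhs fails at k=4 before rhs at j=5)
  i=5: ✓ (rhs at j=6; lhs holds on [5,5])
  i=6: ✓ (rhs at j=7; lhs holds on [6,6])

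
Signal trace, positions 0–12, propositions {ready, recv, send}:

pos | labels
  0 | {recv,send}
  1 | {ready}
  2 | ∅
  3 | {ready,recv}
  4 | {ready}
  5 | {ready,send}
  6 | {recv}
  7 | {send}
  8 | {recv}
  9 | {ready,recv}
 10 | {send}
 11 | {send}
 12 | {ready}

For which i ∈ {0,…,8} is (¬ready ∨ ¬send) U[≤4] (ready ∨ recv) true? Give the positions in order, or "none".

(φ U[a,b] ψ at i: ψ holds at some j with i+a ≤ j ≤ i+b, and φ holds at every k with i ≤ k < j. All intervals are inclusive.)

0, 1, 2, 3, 4, 5, 6, 7, 8

Evaluate at each i in [0,8]:
  i=0: ✓ (rhs at j=0)
  i=1: ✓ (rhs at j=1)
  i=2: ✓ (rhs at j=3; lhs holds on [2,2])
  i=3: ✓ (rhs at j=3)
  i=4: ✓ (rhs at j=4)
  i=5: ✓ (rhs at j=5)
  i=6: ✓ (rhs at j=6)
  i=7: ✓ (rhs at j=8; lhs holds on [7,7])
  i=8: ✓ (rhs at j=8)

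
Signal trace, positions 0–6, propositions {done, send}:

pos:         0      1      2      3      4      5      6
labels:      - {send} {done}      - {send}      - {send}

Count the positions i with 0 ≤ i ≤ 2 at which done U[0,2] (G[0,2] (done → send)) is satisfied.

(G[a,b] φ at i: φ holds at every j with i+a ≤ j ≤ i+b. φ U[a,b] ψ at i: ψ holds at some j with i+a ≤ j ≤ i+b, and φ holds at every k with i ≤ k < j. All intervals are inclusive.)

1

Evaluate at each i in [0,2]:
  i=0: ✗ (no rhs in [0,2])
  i=1: ✗ (lhs fails at k=1 before rhs at j=3)
  i=2: ✓ (rhs at j=3; lhs holds on [2,2])
Positions where it holds: {2} → 1.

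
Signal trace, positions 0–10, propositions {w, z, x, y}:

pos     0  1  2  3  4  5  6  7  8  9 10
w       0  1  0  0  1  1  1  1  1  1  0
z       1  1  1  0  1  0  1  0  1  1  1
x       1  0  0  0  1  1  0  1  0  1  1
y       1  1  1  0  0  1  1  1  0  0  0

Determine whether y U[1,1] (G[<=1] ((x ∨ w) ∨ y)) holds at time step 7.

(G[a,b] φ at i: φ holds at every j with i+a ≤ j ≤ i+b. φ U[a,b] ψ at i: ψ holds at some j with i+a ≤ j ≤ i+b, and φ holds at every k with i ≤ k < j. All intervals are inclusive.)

True

Need some j in [8,8] with G[<=1] ((x ∨ w) ∨ y), and y at every k in [7,j-1].
  j=8: G[<=1] ((x ∨ w) ∨ y) holds; y holds at every k in [7,7] → satisfied.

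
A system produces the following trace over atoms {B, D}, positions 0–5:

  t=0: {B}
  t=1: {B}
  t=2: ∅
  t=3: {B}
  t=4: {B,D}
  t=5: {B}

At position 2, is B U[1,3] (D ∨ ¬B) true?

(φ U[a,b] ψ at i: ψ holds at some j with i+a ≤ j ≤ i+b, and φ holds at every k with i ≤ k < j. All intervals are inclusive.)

Need some j in [3,5] with (D ∨ ¬B), and B at every k in [2,j-1].
  j=3: (D ∨ ¬B) false.
  j=4: (D ∨ ¬B) holds, but B fails at k=2 → not this j.
  j=5: (D ∨ ¬B) false.
No j in the window works → until fails.

No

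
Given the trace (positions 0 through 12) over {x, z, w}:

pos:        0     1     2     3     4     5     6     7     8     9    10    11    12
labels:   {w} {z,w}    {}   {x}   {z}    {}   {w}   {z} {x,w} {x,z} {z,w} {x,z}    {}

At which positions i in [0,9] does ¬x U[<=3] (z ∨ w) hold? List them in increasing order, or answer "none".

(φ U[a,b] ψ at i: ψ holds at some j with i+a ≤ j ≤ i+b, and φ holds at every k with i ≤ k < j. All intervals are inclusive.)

0, 1, 4, 5, 6, 7, 8, 9

Evaluate at each i in [0,9]:
  i=0: ✓ (rhs at j=0)
  i=1: ✓ (rhs at j=1)
  i=2: ✗ (lhs fails at k=3 before rhs at j=4)
  i=3: ✗ (lhs fails at k=3 before rhs at j=4)
  i=4: ✓ (rhs at j=4)
  i=5: ✓ (rhs at j=6; lhs holds on [5,5])
  i=6: ✓ (rhs at j=6)
  i=7: ✓ (rhs at j=7)
  i=8: ✓ (rhs at j=8)
  i=9: ✓ (rhs at j=9)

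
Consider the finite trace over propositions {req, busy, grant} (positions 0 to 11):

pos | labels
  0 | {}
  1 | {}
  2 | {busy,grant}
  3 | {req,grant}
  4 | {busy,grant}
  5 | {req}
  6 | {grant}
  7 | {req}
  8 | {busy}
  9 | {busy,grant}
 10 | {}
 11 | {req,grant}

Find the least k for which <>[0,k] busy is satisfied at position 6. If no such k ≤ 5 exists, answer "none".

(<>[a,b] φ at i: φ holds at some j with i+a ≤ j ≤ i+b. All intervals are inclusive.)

Scan j = 6,7,… for busy:
  j=6: fails
  j=7: fails
  j=8: holds
First hit at j=8, so smallest k = 8-6 = 2.

2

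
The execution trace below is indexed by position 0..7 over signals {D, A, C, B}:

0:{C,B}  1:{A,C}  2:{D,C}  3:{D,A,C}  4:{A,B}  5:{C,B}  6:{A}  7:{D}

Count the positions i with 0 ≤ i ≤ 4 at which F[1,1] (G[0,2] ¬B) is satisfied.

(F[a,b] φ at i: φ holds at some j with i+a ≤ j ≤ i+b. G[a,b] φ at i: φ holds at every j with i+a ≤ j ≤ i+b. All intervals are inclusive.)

Evaluate at each i in [0,4]:
  i=0: ✓ (witness j=1)
  i=1: ✗ (none in [2,2])
  i=2: ✗ (none in [3,3])
  i=3: ✗ (none in [4,4])
  i=4: ✗ (none in [5,5])
Positions where it holds: {0} → 1.

1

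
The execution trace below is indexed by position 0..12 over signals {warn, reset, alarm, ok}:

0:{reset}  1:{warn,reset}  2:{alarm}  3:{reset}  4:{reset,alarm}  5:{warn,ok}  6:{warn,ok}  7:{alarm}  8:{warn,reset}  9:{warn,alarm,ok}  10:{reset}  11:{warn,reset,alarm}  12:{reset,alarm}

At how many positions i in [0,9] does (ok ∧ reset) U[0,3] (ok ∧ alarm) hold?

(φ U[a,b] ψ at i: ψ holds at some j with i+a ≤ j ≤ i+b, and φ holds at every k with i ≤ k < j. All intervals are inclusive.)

Evaluate at each i in [0,9]:
  i=0: ✗ (no rhs in [0,3])
  i=1: ✗ (no rhs in [1,4])
  i=2: ✗ (no rhs in [2,5])
  i=3: ✗ (no rhs in [3,6])
  i=4: ✗ (no rhs in [4,7])
  i=5: ✗ (no rhs in [5,8])
  i=6: ✗ (lhs fails at k=6 before rhs at j=9)
  i=7: ✗ (lhs fails at k=7 before rhs at j=9)
  i=8: ✗ (lhs fails at k=8 before rhs at j=9)
  i=9: ✓ (rhs at j=9)
Positions where it holds: {9} → 1.

1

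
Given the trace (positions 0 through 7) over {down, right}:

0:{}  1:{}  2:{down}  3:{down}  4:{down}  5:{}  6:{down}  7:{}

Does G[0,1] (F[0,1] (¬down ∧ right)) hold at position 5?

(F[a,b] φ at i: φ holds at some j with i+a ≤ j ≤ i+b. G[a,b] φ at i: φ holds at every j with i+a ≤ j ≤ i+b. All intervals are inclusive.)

Check F[0,1] (¬down ∧ right) at every j in [5,6]:
  j=5: fails (none in [5,6])
  j=6: fails (none in [6,7])
Fails at j=5 → formula fails.

Does not hold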